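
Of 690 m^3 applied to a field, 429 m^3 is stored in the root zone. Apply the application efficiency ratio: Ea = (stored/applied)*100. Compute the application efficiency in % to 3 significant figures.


Ea = (429/690)*100 = 62.2 %
Therefore the application efficiency = 62.2 %.


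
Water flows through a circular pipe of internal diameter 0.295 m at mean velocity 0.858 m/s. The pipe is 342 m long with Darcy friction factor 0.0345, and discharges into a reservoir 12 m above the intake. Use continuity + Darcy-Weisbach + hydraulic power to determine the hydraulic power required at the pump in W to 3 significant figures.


Approach: apply continuity + Darcy-Weisbach + hydraulic power, Q = A*v; hf = f*(L/D)*(v^2/(2g)); H = static + hf; P = rho*g*Q*H.
Step 1 — flow rate (continuity, Q = A*v):
  A = pi*(0.295/2)^2 = 0.068349 m^2
  Q = 0.068349 * 0.858 = 0.058644 m^3/s
Step 2 — friction head loss (Darcy-Weisbach):
  hf = 0.0345 * (342/0.295) * (0.858^2 / (2*9.81))
  hf = 1.5007 m
Step 3 — total head: H = 12 + 1.5007 = 13.501 m
Step 4 — hydraulic power (P = rho*g*Q*H):
  P = 1000 * 9.81 * 0.058644 * 13.501 = 7770 W
Therefore the hydraulic power required at the pump = 7770 W.


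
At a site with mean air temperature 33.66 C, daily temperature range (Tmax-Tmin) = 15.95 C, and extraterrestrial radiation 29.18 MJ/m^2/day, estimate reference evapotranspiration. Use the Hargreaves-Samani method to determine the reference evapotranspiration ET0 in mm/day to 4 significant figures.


Approach: apply the Hargreaves-Samani method, ET0 = 0.0023*(Tmean+17.8)*sqrt(Tmax-Tmin)*0.408*Ra.
ET0 = 0.0023*(33.66+17.8)*sqrt(15.95)*0.408*29.18 = 5.628 mm/day
Therefore the reference evapotranspiration ET0 = 5.628 mm/day.


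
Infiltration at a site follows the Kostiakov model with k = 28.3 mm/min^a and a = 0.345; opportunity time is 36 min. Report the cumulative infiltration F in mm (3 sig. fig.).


Approach: apply the Kostiakov infiltration equation, F = k*t^a.
F = 28.3 * 36^0.345 = 97.4 mm
Therefore the cumulative infiltration F = 97.4 mm.


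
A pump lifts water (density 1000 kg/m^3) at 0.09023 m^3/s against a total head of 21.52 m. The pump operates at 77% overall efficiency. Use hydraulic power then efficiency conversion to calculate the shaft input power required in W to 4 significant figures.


Approach: apply hydraulic power then efficiency conversion, P = rho*g*Q*H; P_in = P/eta.
Step 1 — hydraulic power (P = rho*g*Q*H):
  P = 1000 * 9.81 * 0.09023 * 21.52 = 19048.6 W
Step 2 — input power: P_in = P/eta = 19048.6 / 0.77 = 24740 W
Therefore the shaft input power required = 24740 W.


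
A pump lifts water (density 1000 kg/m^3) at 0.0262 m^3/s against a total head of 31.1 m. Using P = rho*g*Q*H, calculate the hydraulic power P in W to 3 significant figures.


P = 1000 * 9.81 * 0.0262 * 31.1 = 7990 W
Therefore the hydraulic power P = 7990 W.


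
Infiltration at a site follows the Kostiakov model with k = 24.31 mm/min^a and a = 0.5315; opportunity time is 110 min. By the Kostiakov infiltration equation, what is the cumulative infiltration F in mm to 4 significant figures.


Approach: apply the Kostiakov infiltration equation, F = k*t^a.
F = 24.31 * 110^0.5315 = 295.7 mm
Therefore the cumulative infiltration F = 295.7 mm.


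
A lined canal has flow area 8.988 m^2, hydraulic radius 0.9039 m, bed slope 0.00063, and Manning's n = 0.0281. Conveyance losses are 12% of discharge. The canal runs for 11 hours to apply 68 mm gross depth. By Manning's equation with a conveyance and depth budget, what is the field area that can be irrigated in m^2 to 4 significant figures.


Approach: apply Manning's equation with a conveyance and depth budget, Q = (1/n)*A*R^(2/3)*S^(1/2); Q_field = Q*(1-loss); Area = Q_field*t/(d/1000).
Step 1 — canal discharge (Manning's equation):
  Q = (1/0.0281) * 8.988 * 0.9039^(2/3) * 0.00063^(1/2) = 7.50540 m^3/s
Step 2 — delivered flow: Q_field = 7.50540*(1 - 12/100) = 6.60475 m^3/s
Step 3 — volume delivered: V = 6.60475 * 11*3600 = 261548 m^3
Step 4 — area served: A = V / (depth/1000) = 261548 / 0.068 = 3846000 m^2
Therefore the field area that can be irrigated = 3846000 m^2.


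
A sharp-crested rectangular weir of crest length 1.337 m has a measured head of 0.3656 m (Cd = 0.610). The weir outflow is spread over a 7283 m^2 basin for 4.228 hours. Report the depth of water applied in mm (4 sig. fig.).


Approach: apply the rectangular weir equation with a volume-to-depth conversion, Q = (2/3)*Cd*L*sqrt(2g)*H^1.5; d = Q*t/A * 1000.
Step 1 — weir discharge:
  Q = (2/3)*0.610*1.337*sqrt(2*9.81)*0.3656^1.5 = 0.532389 m^3/s
Step 2 — volume: V = 0.532389 * 4.228*3600 = 8103.38 m^3
Step 3 — depth: d = V/A * 1000 = 8103.38/7283 * 1000 = 1113 mm
Therefore the depth of water applied = 1113 mm.


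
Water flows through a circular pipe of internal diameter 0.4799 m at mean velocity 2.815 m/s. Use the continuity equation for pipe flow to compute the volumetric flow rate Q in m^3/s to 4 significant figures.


Approach: apply the continuity equation for pipe flow, Q = A * v with A = pi*(D/2)^2.
A = pi*(0.4799/2)^2 = 0.180880 m^2
Q = 0.180880 * 2.815 = 0.5092 m^3/s
Therefore the volumetric flow rate Q = 0.5092 m^3/s.


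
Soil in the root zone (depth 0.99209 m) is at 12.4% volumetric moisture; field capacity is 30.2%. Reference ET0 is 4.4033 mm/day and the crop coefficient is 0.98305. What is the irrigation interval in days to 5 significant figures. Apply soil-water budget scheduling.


Approach: apply soil-water budget scheduling, SMD = (FC-theta)/100*depth*1000; ETc = ET0*Kc; interval = SMD/ETc.
Step 1 — soil moisture deficit:
  SMD = (30.2 - 12.4)/100 * 0.99209 * 1000 = 176.5920 mm
Step 2 — daily crop ET (ETc = ET0*Kc):
  ETc = 4.4033 * 0.98305 = 4.328664 mm/day
Step 3 — irrigation interval (SMD/ETc):
  interval = 176.5920 / 4.328664 = 40.796 days
Therefore the irrigation interval = 40.796 days.


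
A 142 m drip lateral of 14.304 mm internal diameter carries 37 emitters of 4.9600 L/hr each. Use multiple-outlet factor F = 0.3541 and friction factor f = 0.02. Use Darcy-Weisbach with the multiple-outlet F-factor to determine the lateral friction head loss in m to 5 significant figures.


Approach: apply Darcy-Weisbach with the multiple-outlet F-factor, Q = n*q/(3600*1000) m^3/s; v = Q/A; hf = F*f*(L/D)*(v^2/(2g)).
Q = 37*4.9600/(3600*1000) = 5.097778e-05 m^3/s
A = pi*(14.304e-3/2)^2 = 1.606959e-04 m^2, so v = Q/A = 0.3172313 m/s
hf = 0.3541*0.02*(142/0.014304)*(0.3172313^2/(2*9.81)) = 0.36061 m
Therefore the lateral friction head loss = 0.36061 m.


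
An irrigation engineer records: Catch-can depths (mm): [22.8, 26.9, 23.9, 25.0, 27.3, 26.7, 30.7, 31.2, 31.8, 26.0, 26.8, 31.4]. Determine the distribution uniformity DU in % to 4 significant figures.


Approach: apply the low-quarter distribution uniformity, DU = (mean of lowest quarter of readings / overall mean)*100.
sorted lowest 3 of 12: [22.8, 23.9, 25.0] -> mean = 23.9000 mm
overall mean = 27.5417 mm
DU = (23.9000/27.5417)*100 = 86.78 %
Therefore the distribution uniformity DU = 86.78 %.


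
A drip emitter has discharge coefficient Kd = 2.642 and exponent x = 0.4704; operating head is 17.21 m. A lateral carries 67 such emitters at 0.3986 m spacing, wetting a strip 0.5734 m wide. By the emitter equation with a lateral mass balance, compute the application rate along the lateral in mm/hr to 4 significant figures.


Approach: apply the emitter equation with a lateral mass balance, q = Kd*h^x; Q = n*q; rate = Q/(n*spacing*width).
Step 1 — single emitter flow (q = Kd*h^x):
  q = 2.642 * 17.21^0.4704 = 10.0750 L/hr
Step 2 — total lateral flow: Q = 67 * 10.0750 = 675.024 L/hr
Step 3 — wetted area: A = 67 * 0.3986 * 0.5734 = 15.3133 m^2
Step 4 — application rate: Q/A = 675.024/15.3133 = 44.08 mm/hr
Therefore the application rate along the lateral = 44.08 mm/hr.


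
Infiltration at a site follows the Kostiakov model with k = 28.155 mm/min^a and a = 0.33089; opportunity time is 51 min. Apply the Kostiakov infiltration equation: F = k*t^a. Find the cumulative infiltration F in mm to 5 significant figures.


F = 28.155 * 51^0.33089 = 103.41 mm
Therefore the cumulative infiltration F = 103.41 mm.


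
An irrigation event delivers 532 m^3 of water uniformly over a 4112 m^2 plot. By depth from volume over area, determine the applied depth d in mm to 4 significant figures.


Approach: apply depth from volume over area, d = (V/A)*1000.
d = (532 / 4112) * 1000 = 129.4 mm
Therefore the applied depth d = 129.4 mm.


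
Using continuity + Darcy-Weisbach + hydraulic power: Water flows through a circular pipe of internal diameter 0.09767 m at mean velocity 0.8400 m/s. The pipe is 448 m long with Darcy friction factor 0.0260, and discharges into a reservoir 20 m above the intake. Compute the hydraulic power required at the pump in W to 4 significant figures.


Approach: apply continuity + Darcy-Weisbach + hydraulic power, Q = A*v; hf = f*(L/D)*(v^2/(2g)); H = static + hf; P = rho*g*Q*H.
Step 1 — flow rate (continuity, Q = A*v):
  A = pi*(0.09767/2)^2 = 0.00749225 m^2
  Q = 0.00749225 * 0.8400 = 0.00629349 m^3/s
Step 2 — friction head loss (Darcy-Weisbach):
  hf = 0.0260 * (448/0.09767) * (0.8400^2 / (2*9.81))
  hf = 4.28894 m
Step 3 — total head: H = 20 + 4.28894 = 24.2889 m
Step 4 — hydraulic power (P = rho*g*Q*H):
  P = 1000 * 9.81 * 0.00629349 * 24.2889 = 1500 W
Therefore the hydraulic power required at the pump = 1500 W.


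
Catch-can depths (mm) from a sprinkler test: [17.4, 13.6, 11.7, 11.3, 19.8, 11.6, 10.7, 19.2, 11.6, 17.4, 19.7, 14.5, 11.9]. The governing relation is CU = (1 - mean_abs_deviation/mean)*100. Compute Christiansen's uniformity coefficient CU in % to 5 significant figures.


mean = 14.64615 mm
mean |d_i - mean| = 3.118343 mm
CU = (1 - 3.118343/14.64615)*100 = 78.709 %
Therefore Christiansen's uniformity coefficient CU = 78.709 %.


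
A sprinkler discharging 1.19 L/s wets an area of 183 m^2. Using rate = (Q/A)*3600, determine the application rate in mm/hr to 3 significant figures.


rate = (1.19 / 183) * 3600 = 23.4 mm/hr
Therefore the application rate = 23.4 mm/hr.


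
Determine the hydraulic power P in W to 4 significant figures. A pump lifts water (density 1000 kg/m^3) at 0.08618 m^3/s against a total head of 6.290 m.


Approach: apply the hydraulic power relation, P = rho*g*Q*H.
P = 1000 * 9.81 * 0.08618 * 6.290 = 5318 W
Therefore the hydraulic power P = 5318 W.


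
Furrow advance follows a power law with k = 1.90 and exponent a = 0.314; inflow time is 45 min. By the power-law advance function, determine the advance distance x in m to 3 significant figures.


Approach: apply the power-law advance function, x = k*t^a.
x = 1.90 * 45^0.314 = 6.28 m
Therefore the advance distance x = 6.28 m.


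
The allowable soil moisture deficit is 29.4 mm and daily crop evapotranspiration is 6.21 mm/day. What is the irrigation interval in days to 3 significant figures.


Approach: apply the irrigation interval relation, interval = SMD / ETc.
interval = 29.4 / 6.21 = 4.73 days
Therefore the irrigation interval = 4.73 days.


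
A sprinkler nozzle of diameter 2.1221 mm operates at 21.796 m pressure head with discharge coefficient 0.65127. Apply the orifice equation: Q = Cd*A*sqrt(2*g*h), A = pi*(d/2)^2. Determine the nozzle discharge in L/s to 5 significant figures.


A = pi*(2.1221e-3/2)^2 = 3.536890e-06 m^2
Q = 0.65127 * 3.536890e-06 * sqrt(2*9.81*21.796) * 1000 = 0.047634 L/s
Therefore the nozzle discharge = 0.047634 L/s.


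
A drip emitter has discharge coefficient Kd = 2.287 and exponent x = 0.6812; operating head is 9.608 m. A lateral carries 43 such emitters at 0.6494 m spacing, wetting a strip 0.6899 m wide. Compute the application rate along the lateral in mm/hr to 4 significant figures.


Approach: apply the emitter equation with a lateral mass balance, q = Kd*h^x; Q = n*q; rate = Q/(n*spacing*width).
Step 1 — single emitter flow (q = Kd*h^x):
  q = 2.287 * 9.608^0.6812 = 10.6816 L/hr
Step 2 — total lateral flow: Q = 43 * 10.6816 = 459.308 L/hr
Step 3 — wetted area: A = 43 * 0.6494 * 0.6899 = 19.2649 m^2
Step 4 — application rate: Q/A = 459.308/19.2649 = 23.84 mm/hr
Therefore the application rate along the lateral = 23.84 mm/hr.


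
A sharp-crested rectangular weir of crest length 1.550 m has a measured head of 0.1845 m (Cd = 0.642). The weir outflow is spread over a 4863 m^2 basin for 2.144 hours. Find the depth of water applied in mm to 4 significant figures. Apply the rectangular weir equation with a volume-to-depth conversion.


Approach: apply the rectangular weir equation with a volume-to-depth conversion, Q = (2/3)*Cd*L*sqrt(2g)*H^1.5; d = Q*t/A * 1000.
Step 1 — weir discharge:
  Q = (2/3)*0.642*1.550*sqrt(2*9.81)*0.1845^1.5 = 0.232873 m^3/s
Step 2 — volume: V = 0.232873 * 2.144*3600 = 1797.41 m^3
Step 3 — depth: d = V/A * 1000 = 1797.41/4863 * 1000 = 369.6 mm
Therefore the depth of water applied = 369.6 mm.


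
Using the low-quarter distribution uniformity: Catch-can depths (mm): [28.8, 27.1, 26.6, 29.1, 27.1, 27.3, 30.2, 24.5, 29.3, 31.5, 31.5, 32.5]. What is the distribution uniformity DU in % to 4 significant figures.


Approach: apply the low-quarter distribution uniformity, DU = (mean of lowest quarter of readings / overall mean)*100.
sorted lowest 3 of 12: [24.5, 26.6, 27.1] -> mean = 26.0667 mm
overall mean = 28.7917 mm
DU = (26.0667/28.7917)*100 = 90.54 %
Therefore the distribution uniformity DU = 90.54 %.


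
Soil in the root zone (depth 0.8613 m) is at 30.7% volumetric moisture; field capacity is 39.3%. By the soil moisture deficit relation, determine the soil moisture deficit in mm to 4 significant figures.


Approach: apply the soil moisture deficit relation, SMD = (FC - theta)/100 * depth * 1000.
SMD = (39.3 - 30.7)/100 * 0.8613 * 1000 = 74.07 mm
Therefore the soil moisture deficit = 74.07 mm.


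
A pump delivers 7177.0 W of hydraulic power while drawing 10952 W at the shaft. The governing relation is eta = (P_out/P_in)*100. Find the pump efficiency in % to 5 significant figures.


eta = (7177.0 / 10952) * 100 = 65.531 %
Therefore the pump efficiency = 65.531 %.


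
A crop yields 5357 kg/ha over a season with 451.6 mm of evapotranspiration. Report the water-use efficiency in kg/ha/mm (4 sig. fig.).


Approach: apply the water-use efficiency ratio, WUE = yield/ET.
WUE = 5357 / 451.6 = 11.86 kg/ha/mm
Therefore the water-use efficiency = 11.86 kg/ha/mm.


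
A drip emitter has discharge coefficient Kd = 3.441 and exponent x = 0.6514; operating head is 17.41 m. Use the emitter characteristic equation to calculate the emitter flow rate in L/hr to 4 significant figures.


Approach: apply the emitter characteristic equation, q = Kd * h^x.
q = 3.441 * 17.41^0.6514 = 22.13 L/hr
Therefore the emitter flow rate = 22.13 L/hr.


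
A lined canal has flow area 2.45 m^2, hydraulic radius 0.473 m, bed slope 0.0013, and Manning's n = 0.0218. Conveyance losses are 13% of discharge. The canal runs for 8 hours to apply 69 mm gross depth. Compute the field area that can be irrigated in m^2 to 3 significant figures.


Approach: apply Manning's equation with a conveyance and depth budget, Q = (1/n)*A*R^(2/3)*S^(1/2); Q_field = Q*(1-loss); Area = Q_field*t/(d/1000).
Step 1 — canal discharge (Manning's equation):
  Q = (1/0.0218) * 2.45 * 0.473^(2/3) * 0.0013^(1/2) = 2.4599 m^3/s
Step 2 — delivered flow: Q_field = 2.4599*(1 - 13/100) = 2.1401 m^3/s
Step 3 — volume delivered: V = 2.1401 * 8*3600 = 61636 m^3
Step 4 — area served: A = V / (depth/1000) = 61636 / 0.069 = 893000 m^2
Therefore the field area that can be irrigated = 893000 m^2.


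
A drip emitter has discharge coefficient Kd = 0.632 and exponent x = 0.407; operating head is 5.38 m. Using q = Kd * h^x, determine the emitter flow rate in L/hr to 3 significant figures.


q = 0.632 * 5.38^0.407 = 1.25 L/hr
Therefore the emitter flow rate = 1.25 L/hr.


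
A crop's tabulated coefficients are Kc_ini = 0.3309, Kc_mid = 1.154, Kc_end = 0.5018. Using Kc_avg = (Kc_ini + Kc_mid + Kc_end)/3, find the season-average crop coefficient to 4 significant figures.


Kc_avg = (0.3309 + 1.154 + 0.5018)/3 = 0.6622
Therefore the season-average crop coefficient = 0.6622.


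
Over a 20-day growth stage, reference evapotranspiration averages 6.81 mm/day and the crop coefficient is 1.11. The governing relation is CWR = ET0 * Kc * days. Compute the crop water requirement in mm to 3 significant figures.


CWR = 6.81 * 1.11 * 20 = 151 mm
Therefore the crop water requirement = 151 mm.


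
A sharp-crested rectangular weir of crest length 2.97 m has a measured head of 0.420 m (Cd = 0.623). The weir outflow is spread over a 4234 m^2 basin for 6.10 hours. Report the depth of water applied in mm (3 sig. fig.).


Approach: apply the rectangular weir equation with a volume-to-depth conversion, Q = (2/3)*Cd*L*sqrt(2g)*H^1.5; d = Q*t/A * 1000.
Step 1 — weir discharge:
  Q = (2/3)*0.623*2.97*sqrt(2*9.81)*0.420^1.5 = 1.4872 m^3/s
Step 2 — volume: V = 1.4872 * 6.10*3600 = 32659 m^3
Step 3 — depth: d = V/A * 1000 = 32659/4234 * 1000 = 7710 mm
Therefore the depth of water applied = 7710 mm.


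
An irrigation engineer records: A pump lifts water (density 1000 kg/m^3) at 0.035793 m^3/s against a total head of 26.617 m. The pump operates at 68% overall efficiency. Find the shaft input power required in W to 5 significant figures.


Approach: apply hydraulic power then efficiency conversion, P = rho*g*Q*H; P_in = P/eta.
Step 1 — hydraulic power (P = rho*g*Q*H):
  P = 1000 * 9.81 * 0.035793 * 26.617 = 9346.009 W
Step 2 — input power: P_in = P/eta = 9346.009 / 0.68 = 13744 W
Therefore the shaft input power required = 13744 W.


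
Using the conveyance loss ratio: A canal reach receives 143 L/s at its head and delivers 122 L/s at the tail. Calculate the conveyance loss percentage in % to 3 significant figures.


Approach: apply the conveyance loss ratio, loss% = ((Q_head - Q_tail)/Q_head)*100.
loss = ((143 - 122)/143)*100 = 14.7 %
Therefore the conveyance loss percentage = 14.7 %.


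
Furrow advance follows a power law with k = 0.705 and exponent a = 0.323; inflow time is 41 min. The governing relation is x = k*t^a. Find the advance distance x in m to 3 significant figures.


x = 0.705 * 41^0.323 = 2.34 m
Therefore the advance distance x = 2.34 m.


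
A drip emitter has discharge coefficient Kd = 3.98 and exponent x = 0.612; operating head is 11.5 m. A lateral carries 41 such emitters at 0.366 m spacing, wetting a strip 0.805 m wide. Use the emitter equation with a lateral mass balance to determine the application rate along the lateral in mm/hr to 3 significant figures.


Approach: apply the emitter equation with a lateral mass balance, q = Kd*h^x; Q = n*q; rate = Q/(n*spacing*width).
Step 1 — single emitter flow (q = Kd*h^x):
  q = 3.98 * 11.5^0.612 = 17.743 L/hr
Step 2 — total lateral flow: Q = 41 * 17.743 = 727.47 L/hr
Step 3 — wetted area: A = 41 * 0.366 * 0.805 = 12.080 m^2
Step 4 — application rate: Q/A = 727.47/12.080 = 60.2 mm/hr
Therefore the application rate along the lateral = 60.2 mm/hr.


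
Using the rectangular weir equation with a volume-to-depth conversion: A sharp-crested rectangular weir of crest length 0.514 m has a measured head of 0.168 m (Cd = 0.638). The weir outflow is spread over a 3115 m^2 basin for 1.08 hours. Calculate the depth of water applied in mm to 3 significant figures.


Approach: apply the rectangular weir equation with a volume-to-depth conversion, Q = (2/3)*Cd*L*sqrt(2g)*H^1.5; d = Q*t/A * 1000.
Step 1 — weir discharge:
  Q = (2/3)*0.638*0.514*sqrt(2*9.81)*0.168^1.5 = 0.066682 m^3/s
Step 2 — volume: V = 0.066682 * 1.08*3600 = 259.26 m^3
Step 3 — depth: d = V/A * 1000 = 259.26/3115 * 1000 = 83.2 mm
Therefore the depth of water applied = 83.2 mm.


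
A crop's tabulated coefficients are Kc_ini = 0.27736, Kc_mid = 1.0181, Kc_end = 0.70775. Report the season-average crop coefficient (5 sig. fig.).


Approach: apply a simple seasonal average, Kc_avg = (Kc_ini + Kc_mid + Kc_end)/3.
Kc_avg = (0.27736 + 1.0181 + 0.70775)/3 = 0.66774
Therefore the season-average crop coefficient = 0.66774.


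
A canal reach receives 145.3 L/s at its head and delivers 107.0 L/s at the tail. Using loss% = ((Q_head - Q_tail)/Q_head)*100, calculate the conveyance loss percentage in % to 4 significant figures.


loss = ((145.3 - 107.0)/145.3)*100 = 26.36 %
Therefore the conveyance loss percentage = 26.36 %.


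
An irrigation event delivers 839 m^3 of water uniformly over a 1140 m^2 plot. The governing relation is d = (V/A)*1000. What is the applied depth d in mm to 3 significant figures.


d = (839 / 1140) * 1000 = 736 mm
Therefore the applied depth d = 736 mm.


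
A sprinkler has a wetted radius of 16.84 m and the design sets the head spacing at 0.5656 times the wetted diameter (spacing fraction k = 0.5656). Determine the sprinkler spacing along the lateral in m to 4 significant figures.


Approach: apply the sprinkler spacing rule (spacing as a fraction of wetted diameter), S = k*(2*R).
S = 0.5656 * (2 * 16.84) = 19.05 m
Therefore the sprinkler spacing along the lateral = 19.05 m.


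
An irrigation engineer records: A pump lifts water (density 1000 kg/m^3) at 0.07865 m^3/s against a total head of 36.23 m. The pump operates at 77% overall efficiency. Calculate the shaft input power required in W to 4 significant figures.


Approach: apply hydraulic power then efficiency conversion, P = rho*g*Q*H; P_in = P/eta.
Step 1 — hydraulic power (P = rho*g*Q*H):
  P = 1000 * 9.81 * 0.07865 * 36.23 = 27953.5 W
Step 2 — input power: P_in = P/eta = 27953.5 / 0.77 = 36300 W
Therefore the shaft input power required = 36300 W.


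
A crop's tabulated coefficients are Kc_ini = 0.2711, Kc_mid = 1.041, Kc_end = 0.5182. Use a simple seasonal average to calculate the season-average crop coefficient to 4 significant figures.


Approach: apply a simple seasonal average, Kc_avg = (Kc_ini + Kc_mid + Kc_end)/3.
Kc_avg = (0.2711 + 1.041 + 0.5182)/3 = 0.6101
Therefore the season-average crop coefficient = 0.6101.


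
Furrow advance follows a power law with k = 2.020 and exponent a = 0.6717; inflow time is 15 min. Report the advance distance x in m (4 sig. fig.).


Approach: apply the power-law advance function, x = k*t^a.
x = 2.020 * 15^0.6717 = 12.45 m
Therefore the advance distance x = 12.45 m.


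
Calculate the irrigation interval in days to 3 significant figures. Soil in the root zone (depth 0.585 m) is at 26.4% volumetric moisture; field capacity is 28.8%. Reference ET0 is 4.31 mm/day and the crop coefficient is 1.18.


Approach: apply soil-water budget scheduling, SMD = (FC-theta)/100*depth*1000; ETc = ET0*Kc; interval = SMD/ETc.
Step 1 — soil moisture deficit:
  SMD = (28.8 - 26.4)/100 * 0.585 * 1000 = 14.040 mm
Step 2 — daily crop ET (ETc = ET0*Kc):
  ETc = 4.31 * 1.18 = 5.0858 mm/day
Step 3 — irrigation interval (SMD/ETc):
  interval = 14.040 / 5.0858 = 2.76 days
Therefore the irrigation interval = 2.76 days.


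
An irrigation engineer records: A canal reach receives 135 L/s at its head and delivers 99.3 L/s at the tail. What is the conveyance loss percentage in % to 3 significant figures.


Approach: apply the conveyance loss ratio, loss% = ((Q_head - Q_tail)/Q_head)*100.
loss = ((135 - 99.3)/135)*100 = 26.4 %
Therefore the conveyance loss percentage = 26.4 %.


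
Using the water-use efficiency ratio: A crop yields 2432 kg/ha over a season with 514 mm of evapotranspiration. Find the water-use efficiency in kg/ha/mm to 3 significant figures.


Approach: apply the water-use efficiency ratio, WUE = yield/ET.
WUE = 2432 / 514 = 4.73 kg/ha/mm
Therefore the water-use efficiency = 4.73 kg/ha/mm.


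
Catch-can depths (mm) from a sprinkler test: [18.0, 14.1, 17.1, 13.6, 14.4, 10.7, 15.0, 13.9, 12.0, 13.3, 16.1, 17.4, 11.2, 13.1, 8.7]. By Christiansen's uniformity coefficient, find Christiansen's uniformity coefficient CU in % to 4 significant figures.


Approach: apply Christiansen's uniformity coefficient, CU = (1 - mean_abs_deviation/mean)*100.
mean = 13.9067 mm
mean |d_i - mean| = 1.96711 mm
CU = (1 - 1.96711/13.9067)*100 = 85.85 %
Therefore Christiansen's uniformity coefficient CU = 85.85 %.


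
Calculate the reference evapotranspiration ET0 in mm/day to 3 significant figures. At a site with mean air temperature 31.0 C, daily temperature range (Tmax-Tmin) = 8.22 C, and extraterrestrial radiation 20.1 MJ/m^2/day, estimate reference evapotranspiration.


Approach: apply the Hargreaves-Samani method, ET0 = 0.0023*(Tmean+17.8)*sqrt(Tmax-Tmin)*0.408*Ra.
ET0 = 0.0023*(31.0+17.8)*sqrt(8.22)*0.408*20.1 = 2.64 mm/day
Therefore the reference evapotranspiration ET0 = 2.64 mm/day.


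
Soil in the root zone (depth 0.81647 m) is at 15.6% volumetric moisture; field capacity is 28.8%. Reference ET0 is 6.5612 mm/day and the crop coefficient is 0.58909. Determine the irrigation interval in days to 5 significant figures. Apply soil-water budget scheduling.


Approach: apply soil-water budget scheduling, SMD = (FC-theta)/100*depth*1000; ETc = ET0*Kc; interval = SMD/ETc.
Step 1 — soil moisture deficit:
  SMD = (28.8 - 15.6)/100 * 0.81647 * 1000 = 107.7740 mm
Step 2 — daily crop ET (ETc = ET0*Kc):
  ETc = 6.5612 * 0.58909 = 3.865137 mm/day
Step 3 — irrigation interval (SMD/ETc):
  interval = 107.7740 / 3.865137 = 27.884 days
Therefore the irrigation interval = 27.884 days.


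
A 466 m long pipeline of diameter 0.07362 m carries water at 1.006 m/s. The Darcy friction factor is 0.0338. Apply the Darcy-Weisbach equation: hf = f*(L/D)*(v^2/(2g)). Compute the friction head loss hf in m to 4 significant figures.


hf = 0.0338 * (466/0.07362) * (1.006^2 / (2*9.81))
hf = 11.04 m
Therefore the friction head loss hf = 11.04 m.


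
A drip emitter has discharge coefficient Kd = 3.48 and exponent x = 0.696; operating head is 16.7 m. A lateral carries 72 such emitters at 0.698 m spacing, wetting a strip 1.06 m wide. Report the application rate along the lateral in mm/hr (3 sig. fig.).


Approach: apply the emitter equation with a lateral mass balance, q = Kd*h^x; Q = n*q; rate = Q/(n*spacing*width).
Step 1 — single emitter flow (q = Kd*h^x):
  q = 3.48 * 16.7^0.696 = 24.694 L/hr
Step 2 — total lateral flow: Q = 72 * 24.694 = 1778.0 L/hr
Step 3 — wetted area: A = 72 * 0.698 * 1.06 = 53.271 m^2
Step 4 — application rate: Q/A = 1778.0/53.271 = 33.4 mm/hr
Therefore the application rate along the lateral = 33.4 mm/hr.


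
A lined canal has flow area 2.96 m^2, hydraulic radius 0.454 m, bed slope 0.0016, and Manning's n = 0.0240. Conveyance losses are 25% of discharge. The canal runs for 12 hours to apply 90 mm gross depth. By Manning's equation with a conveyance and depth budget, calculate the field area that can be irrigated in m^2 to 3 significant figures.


Approach: apply Manning's equation with a conveyance and depth budget, Q = (1/n)*A*R^(2/3)*S^(1/2); Q_field = Q*(1-loss); Area = Q_field*t/(d/1000).
Step 1 — canal discharge (Manning's equation):
  Q = (1/0.0240) * 2.96 * 0.454^(2/3) * 0.0016^(1/2) = 2.9141 m^3/s
Step 2 — delivered flow: Q_field = 2.9141*(1 - 25/100) = 2.1856 m^3/s
Step 3 — volume delivered: V = 2.1856 * 12*3600 = 94418 m^3
Step 4 — area served: A = V / (depth/1000) = 94418 / 0.09 = 1050000 m^2
Therefore the field area that can be irrigated = 1050000 m^2.


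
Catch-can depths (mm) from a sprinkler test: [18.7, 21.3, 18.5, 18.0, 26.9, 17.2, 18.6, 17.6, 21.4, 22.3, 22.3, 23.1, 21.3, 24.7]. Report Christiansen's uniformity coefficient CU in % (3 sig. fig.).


Approach: apply Christiansen's uniformity coefficient, CU = (1 - mean_abs_deviation/mean)*100.
mean = 20.850 mm
mean |d_i - mean| = 2.3571 mm
CU = (1 - 2.3571/20.850)*100 = 88.7 %
Therefore Christiansen's uniformity coefficient CU = 88.7 %.


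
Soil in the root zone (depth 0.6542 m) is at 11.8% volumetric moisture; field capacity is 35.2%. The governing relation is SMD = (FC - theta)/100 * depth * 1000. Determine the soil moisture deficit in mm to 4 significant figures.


SMD = (35.2 - 11.8)/100 * 0.6542 * 1000 = 153.1 mm
Therefore the soil moisture deficit = 153.1 mm.


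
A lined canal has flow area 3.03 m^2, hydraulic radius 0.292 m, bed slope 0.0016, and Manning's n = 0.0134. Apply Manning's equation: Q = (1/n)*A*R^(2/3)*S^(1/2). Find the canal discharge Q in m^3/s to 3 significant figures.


Q = (1/0.0134) * 3.03 * 0.292^(2/3) * 0.0016^(1/2) = 3.98 m^3/s
Therefore the canal discharge Q = 3.98 m^3/s.


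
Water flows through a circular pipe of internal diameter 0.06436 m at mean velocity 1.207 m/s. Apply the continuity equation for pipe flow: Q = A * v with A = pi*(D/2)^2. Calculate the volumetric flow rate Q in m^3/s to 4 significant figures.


A = pi*(0.06436/2)^2 = 0.00325328 m^2
Q = 0.00325328 * 1.207 = 0.003927 m^3/s
Therefore the volumetric flow rate Q = 0.003927 m^3/s.


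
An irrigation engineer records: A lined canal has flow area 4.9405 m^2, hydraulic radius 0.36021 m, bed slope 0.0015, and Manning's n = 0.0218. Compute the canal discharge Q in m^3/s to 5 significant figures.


Approach: apply Manning's equation, Q = (1/n)*A*R^(2/3)*S^(1/2).
Q = (1/0.0218) * 4.9405 * 0.36021^(2/3) * 0.0015^(1/2) = 4.4436 m^3/s
Therefore the canal discharge Q = 4.4436 m^3/s.


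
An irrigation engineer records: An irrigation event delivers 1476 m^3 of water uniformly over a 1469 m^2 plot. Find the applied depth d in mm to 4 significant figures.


Approach: apply depth from volume over area, d = (V/A)*1000.
d = (1476 / 1469) * 1000 = 1005 mm
Therefore the applied depth d = 1005 mm.


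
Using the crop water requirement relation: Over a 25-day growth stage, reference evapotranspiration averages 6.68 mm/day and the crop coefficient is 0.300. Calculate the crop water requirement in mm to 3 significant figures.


Approach: apply the crop water requirement relation, CWR = ET0 * Kc * days.
CWR = 6.68 * 0.300 * 25 = 50.1 mm
Therefore the crop water requirement = 50.1 mm.


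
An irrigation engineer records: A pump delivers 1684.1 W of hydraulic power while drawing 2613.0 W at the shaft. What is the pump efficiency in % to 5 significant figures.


Approach: apply the efficiency ratio, eta = (P_out/P_in)*100.
eta = (1684.1 / 2613.0) * 100 = 64.451 %
Therefore the pump efficiency = 64.451 %.


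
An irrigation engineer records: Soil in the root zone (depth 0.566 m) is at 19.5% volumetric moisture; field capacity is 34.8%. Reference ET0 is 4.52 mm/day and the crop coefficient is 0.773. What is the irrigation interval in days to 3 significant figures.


Approach: apply soil-water budget scheduling, SMD = (FC-theta)/100*depth*1000; ETc = ET0*Kc; interval = SMD/ETc.
Step 1 — soil moisture deficit:
  SMD = (34.8 - 19.5)/100 * 0.566 * 1000 = 86.598 mm
Step 2 — daily crop ET (ETc = ET0*Kc):
  ETc = 4.52 * 0.773 = 3.4940 mm/day
Step 3 — irrigation interval (SMD/ETc):
  interval = 86.598 / 3.4940 = 24.8 days
Therefore the irrigation interval = 24.8 days.


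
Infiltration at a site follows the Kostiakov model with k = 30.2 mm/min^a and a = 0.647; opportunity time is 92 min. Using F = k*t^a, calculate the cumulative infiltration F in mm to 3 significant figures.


F = 30.2 * 92^0.647 = 563 mm
Therefore the cumulative infiltration F = 563 mm.


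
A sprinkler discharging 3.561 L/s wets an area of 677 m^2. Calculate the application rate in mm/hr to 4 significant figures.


Approach: apply the application rate relation, rate = (Q/A)*3600.
rate = (3.561 / 677) * 3600 = 18.94 mm/hr
Therefore the application rate = 18.94 mm/hr.


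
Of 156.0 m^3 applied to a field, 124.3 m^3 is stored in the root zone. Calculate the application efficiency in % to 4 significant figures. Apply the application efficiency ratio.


Approach: apply the application efficiency ratio, Ea = (stored/applied)*100.
Ea = (124.3/156.0)*100 = 79.68 %
Therefore the application efficiency = 79.68 %.


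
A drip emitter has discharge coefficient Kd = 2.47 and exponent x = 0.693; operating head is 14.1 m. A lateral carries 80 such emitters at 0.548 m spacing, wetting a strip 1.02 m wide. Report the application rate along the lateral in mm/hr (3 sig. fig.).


Approach: apply the emitter equation with a lateral mass balance, q = Kd*h^x; Q = n*q; rate = Q/(n*spacing*width).
Step 1 — single emitter flow (q = Kd*h^x):
  q = 2.47 * 14.1^0.693 = 15.456 L/hr
Step 2 — total lateral flow: Q = 80 * 15.456 = 1236.5 L/hr
Step 3 — wetted area: A = 80 * 0.548 * 1.02 = 44.717 m^2
Step 4 — application rate: Q/A = 1236.5/44.717 = 27.7 mm/hr
Therefore the application rate along the lateral = 27.7 mm/hr.


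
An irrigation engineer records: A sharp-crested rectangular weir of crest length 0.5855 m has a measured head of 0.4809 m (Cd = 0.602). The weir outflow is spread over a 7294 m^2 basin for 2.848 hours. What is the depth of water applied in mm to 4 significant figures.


Approach: apply the rectangular weir equation with a volume-to-depth conversion, Q = (2/3)*Cd*L*sqrt(2g)*H^1.5; d = Q*t/A * 1000.
Step 1 — weir discharge:
  Q = (2/3)*0.602*0.5855*sqrt(2*9.81)*0.4809^1.5 = 0.347107 m^3/s
Step 2 — volume: V = 0.347107 * 2.848*3600 = 3558.82 m^3
Step 3 — depth: d = V/A * 1000 = 3558.82/7294 * 1000 = 487.9 mm
Therefore the depth of water applied = 487.9 mm.


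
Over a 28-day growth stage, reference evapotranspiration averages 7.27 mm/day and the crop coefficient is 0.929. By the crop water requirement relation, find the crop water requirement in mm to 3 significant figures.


Approach: apply the crop water requirement relation, CWR = ET0 * Kc * days.
CWR = 7.27 * 0.929 * 28 = 189 mm
Therefore the crop water requirement = 189 mm.


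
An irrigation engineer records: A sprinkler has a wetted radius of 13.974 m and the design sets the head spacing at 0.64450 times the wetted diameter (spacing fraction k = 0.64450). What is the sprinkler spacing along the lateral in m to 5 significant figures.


Approach: apply the sprinkler spacing rule (spacing as a fraction of wetted diameter), S = k*(2*R).
S = 0.64450 * (2 * 13.974) = 18.012 m
Therefore the sprinkler spacing along the lateral = 18.012 m.


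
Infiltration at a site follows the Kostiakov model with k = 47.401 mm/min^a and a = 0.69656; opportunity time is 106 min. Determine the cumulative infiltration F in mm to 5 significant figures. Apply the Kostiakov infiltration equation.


Approach: apply the Kostiakov infiltration equation, F = k*t^a.
F = 47.401 * 106^0.69656 = 1220.5 mm
Therefore the cumulative infiltration F = 1220.5 mm.


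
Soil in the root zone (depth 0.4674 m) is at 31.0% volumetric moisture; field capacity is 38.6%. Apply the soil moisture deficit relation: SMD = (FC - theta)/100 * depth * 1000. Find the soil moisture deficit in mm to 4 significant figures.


SMD = (38.6 - 31.0)/100 * 0.4674 * 1000 = 35.52 mm
Therefore the soil moisture deficit = 35.52 mm.


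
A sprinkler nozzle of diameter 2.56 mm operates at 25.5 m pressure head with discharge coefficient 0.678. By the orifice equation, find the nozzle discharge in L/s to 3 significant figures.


Approach: apply the orifice equation, Q = Cd*A*sqrt(2*g*h), A = pi*(d/2)^2.
A = pi*(2.56e-3/2)^2 = 5.1472e-06 m^2
Q = 0.678 * 5.1472e-06 * sqrt(2*9.81*25.5) * 1000 = 0.0781 L/s
Therefore the nozzle discharge = 0.0781 L/s.


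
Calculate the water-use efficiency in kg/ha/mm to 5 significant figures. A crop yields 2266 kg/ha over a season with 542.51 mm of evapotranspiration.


Approach: apply the water-use efficiency ratio, WUE = yield/ET.
WUE = 2266 / 542.51 = 4.1769 kg/ha/mm
Therefore the water-use efficiency = 4.1769 kg/ha/mm.


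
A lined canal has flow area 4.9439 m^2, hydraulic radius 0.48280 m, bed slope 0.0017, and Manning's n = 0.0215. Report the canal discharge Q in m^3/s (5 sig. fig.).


Approach: apply Manning's equation, Q = (1/n)*A*R^(2/3)*S^(1/2).
Q = (1/0.0215) * 4.9439 * 0.48280^(2/3) * 0.0017^(1/2) = 5.8349 m^3/s
Therefore the canal discharge Q = 5.8349 m^3/s.


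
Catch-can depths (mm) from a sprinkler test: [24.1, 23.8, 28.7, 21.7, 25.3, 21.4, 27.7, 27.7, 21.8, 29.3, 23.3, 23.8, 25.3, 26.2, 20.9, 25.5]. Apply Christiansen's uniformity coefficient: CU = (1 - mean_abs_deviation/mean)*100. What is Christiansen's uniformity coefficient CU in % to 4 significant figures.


mean = 24.7812 mm
mean |d_i - mean| = 2.18125 mm
CU = (1 - 2.18125/24.7812)*100 = 91.20 %
Therefore Christiansen's uniformity coefficient CU = 91.20 %.


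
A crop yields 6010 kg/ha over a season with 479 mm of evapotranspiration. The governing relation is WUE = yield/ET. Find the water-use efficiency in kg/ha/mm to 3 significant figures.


WUE = 6010 / 479 = 12.5 kg/ha/mm
Therefore the water-use efficiency = 12.5 kg/ha/mm.


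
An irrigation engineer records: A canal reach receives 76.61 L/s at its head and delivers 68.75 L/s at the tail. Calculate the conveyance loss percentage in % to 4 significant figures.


Approach: apply the conveyance loss ratio, loss% = ((Q_head - Q_tail)/Q_head)*100.
loss = ((76.61 - 68.75)/76.61)*100 = 10.26 %
Therefore the conveyance loss percentage = 10.26 %.


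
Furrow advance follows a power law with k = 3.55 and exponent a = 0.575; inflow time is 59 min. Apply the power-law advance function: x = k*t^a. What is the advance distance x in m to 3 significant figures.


x = 3.55 * 59^0.575 = 37.0 m
Therefore the advance distance x = 37.0 m.


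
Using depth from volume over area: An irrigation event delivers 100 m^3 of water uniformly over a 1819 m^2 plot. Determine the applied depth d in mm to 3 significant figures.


Approach: apply depth from volume over area, d = (V/A)*1000.
d = (100 / 1819) * 1000 = 55.0 mm
Therefore the applied depth d = 55.0 mm.


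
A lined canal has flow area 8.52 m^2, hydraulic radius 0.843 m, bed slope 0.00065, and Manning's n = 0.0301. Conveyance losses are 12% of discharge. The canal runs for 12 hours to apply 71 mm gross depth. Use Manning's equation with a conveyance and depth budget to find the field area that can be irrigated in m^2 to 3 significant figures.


Approach: apply Manning's equation with a conveyance and depth budget, Q = (1/n)*A*R^(2/3)*S^(1/2); Q_field = Q*(1-loss); Area = Q_field*t/(d/1000).
Step 1 — canal discharge (Manning's equation):
  Q = (1/0.0301) * 8.52 * 0.843^(2/3) * 0.00065^(1/2) = 6.4399 m^3/s
Step 2 — delivered flow: Q_field = 6.4399*(1 - 12/100) = 5.6671 m^3/s
Step 3 — volume delivered: V = 5.6671 * 12*3600 = 244820 m^3
Step 4 — area served: A = V / (depth/1000) = 244820 / 0.071 = 3450000 m^2
Therefore the field area that can be irrigated = 3450000 m^2.


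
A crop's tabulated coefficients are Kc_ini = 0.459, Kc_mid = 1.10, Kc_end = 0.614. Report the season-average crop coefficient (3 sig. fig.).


Approach: apply a simple seasonal average, Kc_avg = (Kc_ini + Kc_mid + Kc_end)/3.
Kc_avg = (0.459 + 1.10 + 0.614)/3 = 0.724
Therefore the season-average crop coefficient = 0.724.


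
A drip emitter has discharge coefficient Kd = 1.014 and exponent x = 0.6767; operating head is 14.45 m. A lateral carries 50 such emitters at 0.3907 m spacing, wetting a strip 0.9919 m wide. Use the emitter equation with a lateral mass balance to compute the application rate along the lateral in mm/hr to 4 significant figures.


Approach: apply the emitter equation with a lateral mass balance, q = Kd*h^x; Q = n*q; rate = Q/(n*spacing*width).
Step 1 — single emitter flow (q = Kd*h^x):
  q = 1.014 * 14.45^0.6767 = 6.17903 L/hr
Step 2 — total lateral flow: Q = 50 * 6.17903 = 308.952 L/hr
Step 3 — wetted area: A = 50 * 0.3907 * 0.9919 = 19.3768 m^2
Step 4 — application rate: Q/A = 308.952/19.3768 = 15.94 mm/hr
Therefore the application rate along the lateral = 15.94 mm/hr.


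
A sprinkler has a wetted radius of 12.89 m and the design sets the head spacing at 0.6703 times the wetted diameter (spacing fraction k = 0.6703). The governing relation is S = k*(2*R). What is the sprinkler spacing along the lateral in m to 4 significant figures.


S = 0.6703 * (2 * 12.89) = 17.28 m
Therefore the sprinkler spacing along the lateral = 17.28 m.
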